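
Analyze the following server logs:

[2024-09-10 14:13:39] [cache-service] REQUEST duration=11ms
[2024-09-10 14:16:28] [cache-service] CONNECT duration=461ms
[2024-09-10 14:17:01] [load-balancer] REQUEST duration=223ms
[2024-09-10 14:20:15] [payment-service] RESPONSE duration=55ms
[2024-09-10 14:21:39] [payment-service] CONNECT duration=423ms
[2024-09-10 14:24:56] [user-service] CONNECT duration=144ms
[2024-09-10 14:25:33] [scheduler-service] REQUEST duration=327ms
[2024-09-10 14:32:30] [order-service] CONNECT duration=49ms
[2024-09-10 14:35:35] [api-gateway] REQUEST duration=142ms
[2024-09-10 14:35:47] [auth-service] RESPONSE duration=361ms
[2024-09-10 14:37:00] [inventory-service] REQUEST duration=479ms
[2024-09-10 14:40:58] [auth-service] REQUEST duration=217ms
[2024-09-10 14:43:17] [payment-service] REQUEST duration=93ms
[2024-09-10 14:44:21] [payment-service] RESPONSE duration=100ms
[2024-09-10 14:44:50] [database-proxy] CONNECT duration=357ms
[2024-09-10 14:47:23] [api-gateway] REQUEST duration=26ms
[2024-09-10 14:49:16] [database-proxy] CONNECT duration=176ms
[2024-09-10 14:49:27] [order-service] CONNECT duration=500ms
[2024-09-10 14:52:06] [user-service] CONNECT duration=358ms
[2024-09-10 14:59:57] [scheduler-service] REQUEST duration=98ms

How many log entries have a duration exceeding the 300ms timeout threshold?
8

To count timeouts:

1. Threshold: 300ms
2. Extract duration from each log entry
3. Count entries where duration > 300
4. Timeout count: 8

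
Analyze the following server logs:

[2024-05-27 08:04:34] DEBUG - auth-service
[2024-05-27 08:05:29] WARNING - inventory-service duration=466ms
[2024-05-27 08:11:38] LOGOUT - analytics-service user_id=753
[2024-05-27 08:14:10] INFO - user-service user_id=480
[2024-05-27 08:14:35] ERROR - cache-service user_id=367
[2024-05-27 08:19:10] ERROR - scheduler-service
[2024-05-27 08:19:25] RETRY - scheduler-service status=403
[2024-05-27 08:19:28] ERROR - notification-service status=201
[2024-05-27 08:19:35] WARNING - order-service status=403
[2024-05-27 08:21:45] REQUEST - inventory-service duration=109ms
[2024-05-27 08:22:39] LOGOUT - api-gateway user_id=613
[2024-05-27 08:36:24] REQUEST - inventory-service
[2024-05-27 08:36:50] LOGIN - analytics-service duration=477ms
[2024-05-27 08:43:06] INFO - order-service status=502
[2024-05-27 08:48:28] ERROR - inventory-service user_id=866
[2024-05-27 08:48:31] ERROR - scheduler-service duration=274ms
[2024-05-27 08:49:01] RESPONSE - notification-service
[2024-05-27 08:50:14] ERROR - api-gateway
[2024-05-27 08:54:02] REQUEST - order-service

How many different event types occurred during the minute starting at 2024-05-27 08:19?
3

To count unique event types:

1. Filter events in the minute starting at 2024-05-27 08:19
2. Extract event types from matching entries
3. Count unique types: 3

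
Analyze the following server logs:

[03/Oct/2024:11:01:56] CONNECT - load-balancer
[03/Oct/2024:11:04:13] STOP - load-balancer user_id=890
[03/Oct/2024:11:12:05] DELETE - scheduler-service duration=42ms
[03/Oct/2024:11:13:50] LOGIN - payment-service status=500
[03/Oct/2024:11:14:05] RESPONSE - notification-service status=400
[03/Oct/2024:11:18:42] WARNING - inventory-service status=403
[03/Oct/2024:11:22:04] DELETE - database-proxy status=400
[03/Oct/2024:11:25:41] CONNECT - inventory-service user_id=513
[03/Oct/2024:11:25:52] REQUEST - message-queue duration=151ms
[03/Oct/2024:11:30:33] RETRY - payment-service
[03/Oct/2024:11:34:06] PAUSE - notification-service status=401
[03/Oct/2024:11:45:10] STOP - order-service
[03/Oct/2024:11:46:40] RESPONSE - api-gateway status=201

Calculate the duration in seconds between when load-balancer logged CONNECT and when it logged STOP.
137

To find the time between events:

1. Locate the first CONNECT event for load-balancer: 03/Oct/2024:11:01:56
2. Locate the first STOP event for load-balancer: 03/Oct/2024:11:04:13
3. Calculate the difference: 03/Oct/2024:11:04:13 - 03/Oct/2024:11:01:56 = 137 seconds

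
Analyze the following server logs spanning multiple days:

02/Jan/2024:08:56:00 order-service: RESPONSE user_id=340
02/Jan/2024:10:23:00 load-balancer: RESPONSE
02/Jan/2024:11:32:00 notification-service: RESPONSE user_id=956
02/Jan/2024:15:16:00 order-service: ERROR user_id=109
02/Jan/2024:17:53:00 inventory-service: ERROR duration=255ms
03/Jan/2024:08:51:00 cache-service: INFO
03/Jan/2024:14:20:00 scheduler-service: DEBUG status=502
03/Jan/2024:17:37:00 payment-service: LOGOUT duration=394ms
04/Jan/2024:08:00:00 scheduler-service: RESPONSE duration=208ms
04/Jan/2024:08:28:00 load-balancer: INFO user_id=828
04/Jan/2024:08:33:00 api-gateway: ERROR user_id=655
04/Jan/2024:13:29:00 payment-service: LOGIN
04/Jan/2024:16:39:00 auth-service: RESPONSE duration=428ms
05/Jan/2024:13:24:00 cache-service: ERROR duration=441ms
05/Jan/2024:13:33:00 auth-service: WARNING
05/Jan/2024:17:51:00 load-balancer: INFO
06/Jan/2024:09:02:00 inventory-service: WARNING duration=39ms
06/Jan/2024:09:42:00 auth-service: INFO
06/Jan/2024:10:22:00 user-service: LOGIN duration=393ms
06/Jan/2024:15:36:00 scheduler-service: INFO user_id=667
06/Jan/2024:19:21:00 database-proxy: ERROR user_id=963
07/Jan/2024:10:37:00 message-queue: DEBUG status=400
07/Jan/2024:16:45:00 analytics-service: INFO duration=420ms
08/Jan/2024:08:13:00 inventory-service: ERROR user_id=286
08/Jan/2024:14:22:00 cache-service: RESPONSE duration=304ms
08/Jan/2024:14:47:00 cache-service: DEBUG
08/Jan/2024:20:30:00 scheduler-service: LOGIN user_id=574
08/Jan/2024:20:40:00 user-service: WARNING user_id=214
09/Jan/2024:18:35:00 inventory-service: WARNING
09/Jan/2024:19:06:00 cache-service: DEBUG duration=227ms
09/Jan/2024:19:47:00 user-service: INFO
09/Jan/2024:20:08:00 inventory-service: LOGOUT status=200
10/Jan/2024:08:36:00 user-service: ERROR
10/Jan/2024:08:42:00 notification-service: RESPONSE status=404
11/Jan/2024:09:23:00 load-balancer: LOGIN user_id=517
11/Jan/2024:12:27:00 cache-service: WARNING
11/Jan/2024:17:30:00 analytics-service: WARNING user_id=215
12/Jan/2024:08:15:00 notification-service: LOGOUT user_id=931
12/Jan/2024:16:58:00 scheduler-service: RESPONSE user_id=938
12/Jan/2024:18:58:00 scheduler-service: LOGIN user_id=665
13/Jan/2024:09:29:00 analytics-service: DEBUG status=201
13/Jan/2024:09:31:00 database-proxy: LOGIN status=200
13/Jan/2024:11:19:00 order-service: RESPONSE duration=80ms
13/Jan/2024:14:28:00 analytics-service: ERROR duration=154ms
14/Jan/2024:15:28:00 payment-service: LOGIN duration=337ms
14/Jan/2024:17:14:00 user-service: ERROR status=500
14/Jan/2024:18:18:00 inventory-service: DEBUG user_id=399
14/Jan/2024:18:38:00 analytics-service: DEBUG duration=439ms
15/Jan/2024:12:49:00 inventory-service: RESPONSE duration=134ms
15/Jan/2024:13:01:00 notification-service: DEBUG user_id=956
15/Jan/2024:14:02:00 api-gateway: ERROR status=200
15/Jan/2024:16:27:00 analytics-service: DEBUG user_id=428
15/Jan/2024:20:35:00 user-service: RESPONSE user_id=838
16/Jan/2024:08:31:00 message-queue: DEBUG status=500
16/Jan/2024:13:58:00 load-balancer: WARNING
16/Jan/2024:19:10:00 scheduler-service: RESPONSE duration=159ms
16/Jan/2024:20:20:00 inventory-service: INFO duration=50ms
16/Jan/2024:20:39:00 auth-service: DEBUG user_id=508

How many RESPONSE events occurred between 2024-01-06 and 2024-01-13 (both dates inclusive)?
4

To filter by date range:

1. Date range: 2024-01-06 through 2024-01-13, both dates inclusive
2. Filter for RESPONSE events whose date falls in this range
3. Count matching events: 4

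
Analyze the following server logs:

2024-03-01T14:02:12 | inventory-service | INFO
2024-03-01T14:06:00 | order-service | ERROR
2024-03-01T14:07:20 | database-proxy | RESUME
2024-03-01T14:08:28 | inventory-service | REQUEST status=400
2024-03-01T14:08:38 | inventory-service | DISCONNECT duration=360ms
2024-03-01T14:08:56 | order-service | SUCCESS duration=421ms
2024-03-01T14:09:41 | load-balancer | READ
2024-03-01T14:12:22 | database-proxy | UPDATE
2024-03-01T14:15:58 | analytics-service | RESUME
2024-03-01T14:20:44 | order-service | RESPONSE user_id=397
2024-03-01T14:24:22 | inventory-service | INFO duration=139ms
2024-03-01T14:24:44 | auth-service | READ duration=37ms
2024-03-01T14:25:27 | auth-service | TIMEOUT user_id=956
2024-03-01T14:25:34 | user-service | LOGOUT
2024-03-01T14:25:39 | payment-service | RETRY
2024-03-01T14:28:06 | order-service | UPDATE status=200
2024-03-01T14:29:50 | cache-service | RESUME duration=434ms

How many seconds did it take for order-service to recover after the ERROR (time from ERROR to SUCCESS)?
176

To calculate recovery time:

1. Find ERROR event for order-service: 2024-03-01T14:06:00
2. Find next SUCCESS event for order-service: 2024-03-01T14:08:56
3. Recovery time: 2024-03-01T14:08:56 - 2024-03-01T14:06:00 = 176 seconds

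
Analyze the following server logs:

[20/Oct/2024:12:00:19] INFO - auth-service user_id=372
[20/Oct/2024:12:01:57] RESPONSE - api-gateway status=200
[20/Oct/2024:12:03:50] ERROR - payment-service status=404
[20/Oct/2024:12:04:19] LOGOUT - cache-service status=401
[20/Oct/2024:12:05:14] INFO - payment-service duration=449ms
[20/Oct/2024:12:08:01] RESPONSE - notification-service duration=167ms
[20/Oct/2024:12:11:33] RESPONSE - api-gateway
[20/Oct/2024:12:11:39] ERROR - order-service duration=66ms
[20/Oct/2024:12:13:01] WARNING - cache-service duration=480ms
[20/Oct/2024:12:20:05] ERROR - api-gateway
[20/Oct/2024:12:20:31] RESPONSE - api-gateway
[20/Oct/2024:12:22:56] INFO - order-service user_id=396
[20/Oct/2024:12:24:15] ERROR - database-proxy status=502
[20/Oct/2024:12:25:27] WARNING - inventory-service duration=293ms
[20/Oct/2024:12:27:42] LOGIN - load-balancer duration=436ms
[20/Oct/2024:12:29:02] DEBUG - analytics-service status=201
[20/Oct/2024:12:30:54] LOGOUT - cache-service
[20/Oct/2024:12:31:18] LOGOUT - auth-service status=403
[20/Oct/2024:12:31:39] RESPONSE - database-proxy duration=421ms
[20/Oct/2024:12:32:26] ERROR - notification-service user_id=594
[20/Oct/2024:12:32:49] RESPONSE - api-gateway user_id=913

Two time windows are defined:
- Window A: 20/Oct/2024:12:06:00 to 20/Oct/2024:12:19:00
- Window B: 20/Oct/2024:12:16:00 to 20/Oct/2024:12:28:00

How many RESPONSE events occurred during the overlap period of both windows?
0

To find overlap events:

1. Window A: 20/Oct/2024:12:06:00 to 20/Oct/2024:12:19:00
2. Window B: 20/Oct/2024:12:16:00 to 20/Oct/2024:12:28:00
3. Overlap period: 20/Oct/2024:12:16:00 to 20/Oct/2024:12:19:00
4. Count RESPONSE events in overlap: 0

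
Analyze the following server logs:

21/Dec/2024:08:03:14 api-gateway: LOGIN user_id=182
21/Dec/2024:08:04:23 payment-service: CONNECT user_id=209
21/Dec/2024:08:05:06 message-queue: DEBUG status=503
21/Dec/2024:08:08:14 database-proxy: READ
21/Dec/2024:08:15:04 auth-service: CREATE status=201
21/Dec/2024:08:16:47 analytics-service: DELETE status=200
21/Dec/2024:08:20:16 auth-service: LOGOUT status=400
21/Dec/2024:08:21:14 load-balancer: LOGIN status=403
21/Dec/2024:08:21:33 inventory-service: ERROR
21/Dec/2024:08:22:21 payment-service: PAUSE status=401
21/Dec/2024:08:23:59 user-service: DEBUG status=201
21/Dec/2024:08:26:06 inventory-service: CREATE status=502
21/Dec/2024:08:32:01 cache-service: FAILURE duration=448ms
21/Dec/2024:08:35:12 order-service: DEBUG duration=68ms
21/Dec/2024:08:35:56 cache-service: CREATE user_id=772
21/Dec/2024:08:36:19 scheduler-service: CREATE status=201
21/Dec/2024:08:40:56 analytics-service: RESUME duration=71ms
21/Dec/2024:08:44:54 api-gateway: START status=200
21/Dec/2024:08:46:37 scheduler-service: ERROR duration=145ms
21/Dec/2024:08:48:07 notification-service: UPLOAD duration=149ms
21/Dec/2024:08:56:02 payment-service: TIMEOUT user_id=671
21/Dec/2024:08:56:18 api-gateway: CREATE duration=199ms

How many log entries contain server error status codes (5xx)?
2

To find matching entries:

1. Pattern to match: server error status codes (5xx)
2. Scan each log entry for the pattern
3. Count matches: 2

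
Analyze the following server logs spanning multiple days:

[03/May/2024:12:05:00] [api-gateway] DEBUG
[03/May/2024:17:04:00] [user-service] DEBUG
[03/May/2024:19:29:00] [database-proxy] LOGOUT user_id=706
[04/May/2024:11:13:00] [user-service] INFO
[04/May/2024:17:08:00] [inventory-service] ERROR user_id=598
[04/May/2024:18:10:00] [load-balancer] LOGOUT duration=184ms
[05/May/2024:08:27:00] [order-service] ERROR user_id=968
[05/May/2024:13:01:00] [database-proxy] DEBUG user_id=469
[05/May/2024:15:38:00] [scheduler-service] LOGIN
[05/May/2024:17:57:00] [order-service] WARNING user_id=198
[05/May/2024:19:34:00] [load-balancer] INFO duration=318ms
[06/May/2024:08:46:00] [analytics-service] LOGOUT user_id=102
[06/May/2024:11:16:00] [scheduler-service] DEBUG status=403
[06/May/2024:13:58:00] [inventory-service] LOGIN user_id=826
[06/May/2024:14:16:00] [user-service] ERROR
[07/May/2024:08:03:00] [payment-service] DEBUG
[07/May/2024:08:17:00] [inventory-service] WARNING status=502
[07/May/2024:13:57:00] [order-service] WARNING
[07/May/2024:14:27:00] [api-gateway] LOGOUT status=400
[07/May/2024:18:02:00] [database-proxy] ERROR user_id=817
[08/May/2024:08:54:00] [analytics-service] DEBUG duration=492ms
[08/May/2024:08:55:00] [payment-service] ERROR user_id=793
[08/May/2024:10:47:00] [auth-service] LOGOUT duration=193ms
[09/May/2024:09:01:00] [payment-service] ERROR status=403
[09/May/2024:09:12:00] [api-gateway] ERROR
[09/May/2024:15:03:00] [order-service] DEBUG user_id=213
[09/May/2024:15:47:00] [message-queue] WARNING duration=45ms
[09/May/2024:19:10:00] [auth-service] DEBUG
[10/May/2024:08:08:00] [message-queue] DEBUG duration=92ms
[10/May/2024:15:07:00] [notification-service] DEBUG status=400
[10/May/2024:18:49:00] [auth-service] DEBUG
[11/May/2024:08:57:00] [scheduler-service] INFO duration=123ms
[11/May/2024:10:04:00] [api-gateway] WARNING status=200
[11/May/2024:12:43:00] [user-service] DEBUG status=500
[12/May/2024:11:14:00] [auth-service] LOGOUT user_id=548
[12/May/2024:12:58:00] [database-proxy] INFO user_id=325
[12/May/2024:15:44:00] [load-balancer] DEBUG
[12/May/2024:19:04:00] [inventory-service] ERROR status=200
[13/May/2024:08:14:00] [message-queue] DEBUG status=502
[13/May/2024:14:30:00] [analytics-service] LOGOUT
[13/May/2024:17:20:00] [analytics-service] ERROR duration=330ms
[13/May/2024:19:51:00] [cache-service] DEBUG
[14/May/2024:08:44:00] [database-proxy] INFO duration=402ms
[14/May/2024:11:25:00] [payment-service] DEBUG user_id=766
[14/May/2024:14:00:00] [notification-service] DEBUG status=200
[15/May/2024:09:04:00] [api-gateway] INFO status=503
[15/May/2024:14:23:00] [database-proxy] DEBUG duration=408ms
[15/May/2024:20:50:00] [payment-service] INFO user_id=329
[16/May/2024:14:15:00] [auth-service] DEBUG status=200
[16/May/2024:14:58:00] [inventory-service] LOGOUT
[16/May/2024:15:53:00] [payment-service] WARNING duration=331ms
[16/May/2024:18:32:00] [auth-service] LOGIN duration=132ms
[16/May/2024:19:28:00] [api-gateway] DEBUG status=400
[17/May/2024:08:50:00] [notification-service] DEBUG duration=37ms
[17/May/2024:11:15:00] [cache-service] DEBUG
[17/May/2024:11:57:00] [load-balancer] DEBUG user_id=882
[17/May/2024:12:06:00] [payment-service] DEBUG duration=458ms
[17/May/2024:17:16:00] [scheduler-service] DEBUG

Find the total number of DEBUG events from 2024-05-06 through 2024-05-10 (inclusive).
8

To filter by date range:

1. Date range: 2024-05-06 through 2024-05-10, both dates inclusive
2. Filter for DEBUG events whose date falls in this range
3. Count matching events: 8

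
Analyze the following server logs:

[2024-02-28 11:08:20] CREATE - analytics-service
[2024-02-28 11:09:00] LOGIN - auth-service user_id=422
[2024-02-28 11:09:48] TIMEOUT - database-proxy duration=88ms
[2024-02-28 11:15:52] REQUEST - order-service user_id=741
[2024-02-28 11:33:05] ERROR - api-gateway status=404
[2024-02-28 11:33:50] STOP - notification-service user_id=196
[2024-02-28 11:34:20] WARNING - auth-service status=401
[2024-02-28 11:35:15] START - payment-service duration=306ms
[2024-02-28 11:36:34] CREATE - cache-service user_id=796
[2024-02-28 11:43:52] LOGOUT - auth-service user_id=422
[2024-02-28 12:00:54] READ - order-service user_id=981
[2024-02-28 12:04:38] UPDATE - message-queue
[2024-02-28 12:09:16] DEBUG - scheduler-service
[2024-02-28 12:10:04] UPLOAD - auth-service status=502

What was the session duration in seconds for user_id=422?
2092

To calculate session duration:

1. Find LOGIN event for user_id=422: 2024-02-28 11:09:00
2. Find LOGOUT event for user_id=422: 2024-02-28 11:43:52
3. Session duration: 2024-02-28 11:43:52 - 2024-02-28 11:09:00 = 2092 seconds (34 minutes)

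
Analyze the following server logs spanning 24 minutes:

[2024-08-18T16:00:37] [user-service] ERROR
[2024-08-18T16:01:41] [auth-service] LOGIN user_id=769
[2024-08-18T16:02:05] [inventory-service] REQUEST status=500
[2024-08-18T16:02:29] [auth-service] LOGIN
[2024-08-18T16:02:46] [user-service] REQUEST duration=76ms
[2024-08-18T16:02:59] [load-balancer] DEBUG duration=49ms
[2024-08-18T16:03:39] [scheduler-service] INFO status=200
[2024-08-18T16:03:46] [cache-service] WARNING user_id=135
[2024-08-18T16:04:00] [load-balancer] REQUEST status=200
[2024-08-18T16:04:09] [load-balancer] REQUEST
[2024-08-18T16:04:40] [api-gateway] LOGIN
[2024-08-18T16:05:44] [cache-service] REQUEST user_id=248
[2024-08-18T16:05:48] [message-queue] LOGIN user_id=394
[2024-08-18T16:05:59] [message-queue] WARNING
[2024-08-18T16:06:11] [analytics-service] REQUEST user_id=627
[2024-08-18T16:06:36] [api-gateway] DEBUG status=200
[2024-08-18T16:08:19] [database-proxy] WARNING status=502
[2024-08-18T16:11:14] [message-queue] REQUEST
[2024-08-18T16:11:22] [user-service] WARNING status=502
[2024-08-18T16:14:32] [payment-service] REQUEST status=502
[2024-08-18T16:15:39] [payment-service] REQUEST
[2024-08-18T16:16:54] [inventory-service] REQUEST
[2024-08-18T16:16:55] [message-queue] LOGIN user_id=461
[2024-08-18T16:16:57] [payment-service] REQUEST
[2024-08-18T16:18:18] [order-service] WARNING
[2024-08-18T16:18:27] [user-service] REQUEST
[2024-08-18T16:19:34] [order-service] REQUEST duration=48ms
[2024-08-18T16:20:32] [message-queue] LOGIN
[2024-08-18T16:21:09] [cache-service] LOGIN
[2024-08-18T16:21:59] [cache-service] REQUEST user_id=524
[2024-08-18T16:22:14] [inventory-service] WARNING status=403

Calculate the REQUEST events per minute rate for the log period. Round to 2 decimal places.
0.58

To calculate the rate:

1. Count total REQUEST events: 14
2. Total time period: 24 minutes
3. Rate = 14 / 24 = 0.58 events per minute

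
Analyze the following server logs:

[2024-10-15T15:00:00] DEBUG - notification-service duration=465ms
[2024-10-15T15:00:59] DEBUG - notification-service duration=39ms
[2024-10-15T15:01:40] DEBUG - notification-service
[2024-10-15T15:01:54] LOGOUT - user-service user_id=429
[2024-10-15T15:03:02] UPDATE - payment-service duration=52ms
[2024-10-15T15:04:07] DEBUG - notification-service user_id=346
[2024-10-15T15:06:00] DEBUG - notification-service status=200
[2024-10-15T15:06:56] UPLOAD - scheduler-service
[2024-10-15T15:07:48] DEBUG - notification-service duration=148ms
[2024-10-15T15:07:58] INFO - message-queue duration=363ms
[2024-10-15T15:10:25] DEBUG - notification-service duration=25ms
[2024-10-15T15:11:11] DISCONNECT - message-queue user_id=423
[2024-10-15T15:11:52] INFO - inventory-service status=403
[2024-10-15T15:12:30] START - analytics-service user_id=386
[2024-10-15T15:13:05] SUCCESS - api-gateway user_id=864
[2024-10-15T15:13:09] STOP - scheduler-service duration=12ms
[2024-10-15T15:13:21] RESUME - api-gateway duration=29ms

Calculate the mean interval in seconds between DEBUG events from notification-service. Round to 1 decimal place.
104.2

To calculate average interval:

1. Find all DEBUG events for notification-service in order
2. Calculate time gaps between consecutive events
3. Compute mean of gaps: 625 / 6 = 104.2 seconds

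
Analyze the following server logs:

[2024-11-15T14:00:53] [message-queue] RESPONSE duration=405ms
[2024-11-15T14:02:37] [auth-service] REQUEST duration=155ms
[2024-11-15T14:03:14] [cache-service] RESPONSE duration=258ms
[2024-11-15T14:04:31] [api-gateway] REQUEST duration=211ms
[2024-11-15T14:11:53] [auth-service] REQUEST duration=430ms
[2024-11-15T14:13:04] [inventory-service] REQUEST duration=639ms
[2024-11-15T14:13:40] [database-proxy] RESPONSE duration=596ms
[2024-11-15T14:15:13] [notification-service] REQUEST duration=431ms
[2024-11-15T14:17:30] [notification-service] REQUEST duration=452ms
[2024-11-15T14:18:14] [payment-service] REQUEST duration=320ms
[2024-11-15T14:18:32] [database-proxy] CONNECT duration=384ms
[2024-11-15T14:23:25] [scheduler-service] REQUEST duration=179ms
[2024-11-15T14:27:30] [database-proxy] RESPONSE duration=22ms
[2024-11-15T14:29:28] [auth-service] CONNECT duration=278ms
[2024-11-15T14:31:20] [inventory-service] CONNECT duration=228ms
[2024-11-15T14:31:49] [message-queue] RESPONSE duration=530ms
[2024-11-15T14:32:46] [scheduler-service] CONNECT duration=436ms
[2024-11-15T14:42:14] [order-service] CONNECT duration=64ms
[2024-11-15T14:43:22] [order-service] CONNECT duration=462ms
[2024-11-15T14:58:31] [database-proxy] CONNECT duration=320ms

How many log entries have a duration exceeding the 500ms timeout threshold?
3

To count timeouts:

1. Threshold: 500ms
2. Extract duration from each log entry
3. Count entries where duration > 500
4. Timeout count: 3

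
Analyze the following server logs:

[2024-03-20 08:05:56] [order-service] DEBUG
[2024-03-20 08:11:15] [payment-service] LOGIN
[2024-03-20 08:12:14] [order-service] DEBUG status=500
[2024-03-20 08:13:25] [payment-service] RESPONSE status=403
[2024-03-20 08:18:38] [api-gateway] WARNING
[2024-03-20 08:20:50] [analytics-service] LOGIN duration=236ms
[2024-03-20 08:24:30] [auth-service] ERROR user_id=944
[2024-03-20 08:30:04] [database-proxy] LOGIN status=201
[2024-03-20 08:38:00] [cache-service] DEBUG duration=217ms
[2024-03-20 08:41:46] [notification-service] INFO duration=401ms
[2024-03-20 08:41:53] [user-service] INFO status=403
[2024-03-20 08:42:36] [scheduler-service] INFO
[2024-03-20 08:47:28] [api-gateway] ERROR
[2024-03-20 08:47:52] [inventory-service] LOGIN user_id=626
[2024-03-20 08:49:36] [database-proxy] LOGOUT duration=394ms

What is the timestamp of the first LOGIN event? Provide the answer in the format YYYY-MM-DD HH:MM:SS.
2024-03-20 08:11:15

To find the first event:

1. Filter for all LOGIN events
2. Sort by timestamp
3. Select the first one
4. Timestamp: 2024-03-20 08:11:15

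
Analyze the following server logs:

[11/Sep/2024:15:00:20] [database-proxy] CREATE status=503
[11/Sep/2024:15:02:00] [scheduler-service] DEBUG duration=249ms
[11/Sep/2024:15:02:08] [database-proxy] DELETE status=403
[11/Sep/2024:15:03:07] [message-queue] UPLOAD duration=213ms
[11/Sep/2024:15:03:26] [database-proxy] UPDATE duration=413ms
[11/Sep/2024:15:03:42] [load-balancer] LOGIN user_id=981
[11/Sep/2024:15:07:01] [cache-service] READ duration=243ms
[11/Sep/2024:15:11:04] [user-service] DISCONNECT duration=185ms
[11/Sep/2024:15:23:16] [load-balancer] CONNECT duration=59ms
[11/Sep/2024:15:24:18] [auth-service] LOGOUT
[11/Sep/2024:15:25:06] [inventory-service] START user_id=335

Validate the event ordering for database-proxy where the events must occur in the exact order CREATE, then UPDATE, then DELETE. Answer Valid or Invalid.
Invalid

To validate ordering:

1. Required order: CREATE → UPDATE → DELETE
2. Rule: the events must occur in the exact order CREATE, then UPDATE, then DELETE
3. Check actual order of events for database-proxy
4. Result: Invalid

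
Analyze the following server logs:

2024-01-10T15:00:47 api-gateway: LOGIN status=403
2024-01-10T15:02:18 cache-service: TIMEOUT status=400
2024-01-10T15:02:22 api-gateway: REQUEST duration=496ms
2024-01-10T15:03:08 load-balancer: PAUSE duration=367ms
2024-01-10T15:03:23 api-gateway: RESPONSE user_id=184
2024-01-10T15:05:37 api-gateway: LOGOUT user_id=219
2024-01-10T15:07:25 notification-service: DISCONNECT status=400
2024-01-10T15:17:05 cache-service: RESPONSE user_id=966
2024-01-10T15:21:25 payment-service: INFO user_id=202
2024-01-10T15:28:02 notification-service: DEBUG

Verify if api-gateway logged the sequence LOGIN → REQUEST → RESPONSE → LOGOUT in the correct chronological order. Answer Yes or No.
Yes

To verify sequence order:

1. Find all events in sequence LOGIN → REQUEST → RESPONSE → LOGOUT for api-gateway
2. Extract their timestamps
3. Check if timestamps are in ascending order
4. Result: Yes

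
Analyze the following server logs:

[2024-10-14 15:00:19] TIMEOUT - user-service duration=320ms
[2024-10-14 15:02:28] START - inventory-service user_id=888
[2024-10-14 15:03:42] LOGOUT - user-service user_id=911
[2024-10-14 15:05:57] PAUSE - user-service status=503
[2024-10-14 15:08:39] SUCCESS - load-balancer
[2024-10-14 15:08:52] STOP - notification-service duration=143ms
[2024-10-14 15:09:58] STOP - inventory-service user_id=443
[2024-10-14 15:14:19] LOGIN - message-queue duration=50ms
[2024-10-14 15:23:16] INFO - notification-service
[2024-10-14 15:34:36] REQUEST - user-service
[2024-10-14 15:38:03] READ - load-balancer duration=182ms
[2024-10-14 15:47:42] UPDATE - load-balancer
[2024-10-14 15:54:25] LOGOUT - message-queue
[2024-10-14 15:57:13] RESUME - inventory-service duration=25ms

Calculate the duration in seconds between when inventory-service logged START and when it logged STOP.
450

To find the time between events:

1. Locate the first START event for inventory-service: 2024-10-14 15:02:28
2. Locate the first STOP event for inventory-service: 2024-10-14 15:09:58
3. Calculate the difference: 2024-10-14 15:09:58 - 2024-10-14 15:02:28 = 450 seconds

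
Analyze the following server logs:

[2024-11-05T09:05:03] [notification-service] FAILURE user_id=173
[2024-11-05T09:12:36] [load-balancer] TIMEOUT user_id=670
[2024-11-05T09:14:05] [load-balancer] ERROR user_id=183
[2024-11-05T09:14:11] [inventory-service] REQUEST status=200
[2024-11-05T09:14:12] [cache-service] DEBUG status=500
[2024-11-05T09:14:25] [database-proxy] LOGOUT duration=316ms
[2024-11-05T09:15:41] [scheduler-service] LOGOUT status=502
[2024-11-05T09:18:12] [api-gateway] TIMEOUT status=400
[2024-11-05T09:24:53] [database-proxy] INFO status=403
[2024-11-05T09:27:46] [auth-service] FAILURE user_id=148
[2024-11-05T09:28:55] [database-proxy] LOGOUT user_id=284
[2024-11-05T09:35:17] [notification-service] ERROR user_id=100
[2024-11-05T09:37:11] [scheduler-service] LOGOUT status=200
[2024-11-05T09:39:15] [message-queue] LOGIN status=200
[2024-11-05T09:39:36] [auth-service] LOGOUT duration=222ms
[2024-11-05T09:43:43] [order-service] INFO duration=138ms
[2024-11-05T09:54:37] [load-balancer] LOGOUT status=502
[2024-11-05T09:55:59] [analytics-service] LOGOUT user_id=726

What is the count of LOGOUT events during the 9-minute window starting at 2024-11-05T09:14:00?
2

To count events in the time window:

1. Window boundaries: 2024-11-05T09:14:00 to 2024-11-05T09:23:00
2. Filter for LOGOUT events within this window
3. Count matching events: 2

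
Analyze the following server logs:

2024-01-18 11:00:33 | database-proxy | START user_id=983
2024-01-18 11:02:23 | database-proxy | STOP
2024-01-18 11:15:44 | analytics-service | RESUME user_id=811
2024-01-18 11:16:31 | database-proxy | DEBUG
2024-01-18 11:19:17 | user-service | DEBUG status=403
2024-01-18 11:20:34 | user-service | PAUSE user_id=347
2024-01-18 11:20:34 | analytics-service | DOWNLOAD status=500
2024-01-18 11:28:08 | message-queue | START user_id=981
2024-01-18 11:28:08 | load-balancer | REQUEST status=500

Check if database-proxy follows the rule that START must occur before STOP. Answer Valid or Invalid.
Valid

To validate ordering:

1. Required order: START → STOP
2. Rule: START must occur before STOP
3. Check actual order of events for database-proxy
4. Result: Valid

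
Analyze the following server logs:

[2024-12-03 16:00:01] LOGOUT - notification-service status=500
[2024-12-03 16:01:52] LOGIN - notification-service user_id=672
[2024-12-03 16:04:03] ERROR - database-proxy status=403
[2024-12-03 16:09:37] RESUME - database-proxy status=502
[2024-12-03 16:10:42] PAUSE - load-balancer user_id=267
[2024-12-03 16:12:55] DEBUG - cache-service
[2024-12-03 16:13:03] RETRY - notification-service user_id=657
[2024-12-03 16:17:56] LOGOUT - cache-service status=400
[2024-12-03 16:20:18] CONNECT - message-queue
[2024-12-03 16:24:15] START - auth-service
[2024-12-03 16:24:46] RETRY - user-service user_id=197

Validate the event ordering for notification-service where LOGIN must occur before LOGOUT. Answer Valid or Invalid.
Invalid

To validate ordering:

1. Required order: LOGIN → LOGOUT
2. Rule: LOGIN must occur before LOGOUT
3. Check actual order of events for notification-service
4. Result: Invalid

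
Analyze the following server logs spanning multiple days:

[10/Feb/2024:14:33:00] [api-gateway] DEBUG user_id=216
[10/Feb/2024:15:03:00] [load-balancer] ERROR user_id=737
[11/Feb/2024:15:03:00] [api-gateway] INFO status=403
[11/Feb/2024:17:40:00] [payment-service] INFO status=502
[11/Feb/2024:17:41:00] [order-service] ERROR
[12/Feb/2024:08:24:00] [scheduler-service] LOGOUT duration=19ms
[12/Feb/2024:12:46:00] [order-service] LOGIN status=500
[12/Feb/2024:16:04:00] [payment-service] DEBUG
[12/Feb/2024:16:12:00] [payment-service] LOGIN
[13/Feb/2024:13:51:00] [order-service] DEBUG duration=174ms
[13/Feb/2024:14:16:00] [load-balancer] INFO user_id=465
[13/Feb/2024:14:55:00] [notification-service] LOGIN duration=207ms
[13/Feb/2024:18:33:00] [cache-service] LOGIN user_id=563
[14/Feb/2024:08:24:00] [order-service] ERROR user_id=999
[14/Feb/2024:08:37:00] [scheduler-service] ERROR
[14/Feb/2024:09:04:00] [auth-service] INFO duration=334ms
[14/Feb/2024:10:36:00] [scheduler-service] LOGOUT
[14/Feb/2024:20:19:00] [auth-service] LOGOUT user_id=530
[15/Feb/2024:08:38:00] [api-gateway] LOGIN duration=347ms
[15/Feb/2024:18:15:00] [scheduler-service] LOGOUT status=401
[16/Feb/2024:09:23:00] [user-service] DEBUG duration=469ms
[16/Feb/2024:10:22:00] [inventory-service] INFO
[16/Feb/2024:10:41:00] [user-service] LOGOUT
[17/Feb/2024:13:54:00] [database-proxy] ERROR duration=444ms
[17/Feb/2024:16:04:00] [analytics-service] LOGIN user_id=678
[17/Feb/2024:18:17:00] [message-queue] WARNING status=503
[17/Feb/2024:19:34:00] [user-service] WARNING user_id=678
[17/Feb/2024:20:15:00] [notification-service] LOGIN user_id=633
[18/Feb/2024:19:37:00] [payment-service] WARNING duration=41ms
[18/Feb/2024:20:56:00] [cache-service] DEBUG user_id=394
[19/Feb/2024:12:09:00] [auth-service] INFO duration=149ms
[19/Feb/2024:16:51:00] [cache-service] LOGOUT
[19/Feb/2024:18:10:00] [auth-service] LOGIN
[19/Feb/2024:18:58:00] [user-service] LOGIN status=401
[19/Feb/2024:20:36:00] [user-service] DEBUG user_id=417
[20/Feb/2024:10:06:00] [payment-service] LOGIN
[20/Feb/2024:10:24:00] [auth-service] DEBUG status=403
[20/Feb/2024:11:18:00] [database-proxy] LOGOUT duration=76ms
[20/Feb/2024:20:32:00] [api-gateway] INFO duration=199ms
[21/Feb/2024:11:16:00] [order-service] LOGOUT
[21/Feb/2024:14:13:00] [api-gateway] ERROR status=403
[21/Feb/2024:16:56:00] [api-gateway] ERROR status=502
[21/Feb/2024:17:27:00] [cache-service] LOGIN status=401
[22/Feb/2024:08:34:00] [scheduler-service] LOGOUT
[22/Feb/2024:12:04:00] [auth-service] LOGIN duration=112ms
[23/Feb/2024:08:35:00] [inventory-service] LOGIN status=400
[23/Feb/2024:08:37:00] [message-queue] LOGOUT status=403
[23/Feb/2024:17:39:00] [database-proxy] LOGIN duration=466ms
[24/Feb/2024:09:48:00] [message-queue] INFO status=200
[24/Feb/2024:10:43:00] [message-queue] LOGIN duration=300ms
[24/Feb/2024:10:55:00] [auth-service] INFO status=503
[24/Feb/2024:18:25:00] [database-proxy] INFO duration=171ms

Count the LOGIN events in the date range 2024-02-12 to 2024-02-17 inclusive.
7

To filter by date range:

1. Date range: 2024-02-12 through 2024-02-17, both dates inclusive
2. Filter for LOGIN events whose date falls in this range
3. Count matching events: 7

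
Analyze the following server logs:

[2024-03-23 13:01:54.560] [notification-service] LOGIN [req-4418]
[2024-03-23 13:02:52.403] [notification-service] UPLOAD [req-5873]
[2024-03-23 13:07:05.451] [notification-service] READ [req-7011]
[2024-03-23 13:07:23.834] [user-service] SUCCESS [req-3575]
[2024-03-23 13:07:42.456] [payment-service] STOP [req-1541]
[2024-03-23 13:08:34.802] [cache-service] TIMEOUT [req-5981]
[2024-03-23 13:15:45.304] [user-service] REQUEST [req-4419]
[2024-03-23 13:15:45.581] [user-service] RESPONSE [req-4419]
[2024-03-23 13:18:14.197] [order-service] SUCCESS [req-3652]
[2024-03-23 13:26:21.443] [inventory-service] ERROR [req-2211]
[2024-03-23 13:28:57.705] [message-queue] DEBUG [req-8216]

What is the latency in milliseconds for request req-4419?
277

To calculate latency:

1. Find REQUEST with id req-4419: 2024-03-23 13:15:45.304
2. Find RESPONSE with id req-4419: 2024-03-23 13:15:45.581
3. Latency: 2024-03-23 13:15:45.581 - 2024-03-23 13:15:45.304 = 277ms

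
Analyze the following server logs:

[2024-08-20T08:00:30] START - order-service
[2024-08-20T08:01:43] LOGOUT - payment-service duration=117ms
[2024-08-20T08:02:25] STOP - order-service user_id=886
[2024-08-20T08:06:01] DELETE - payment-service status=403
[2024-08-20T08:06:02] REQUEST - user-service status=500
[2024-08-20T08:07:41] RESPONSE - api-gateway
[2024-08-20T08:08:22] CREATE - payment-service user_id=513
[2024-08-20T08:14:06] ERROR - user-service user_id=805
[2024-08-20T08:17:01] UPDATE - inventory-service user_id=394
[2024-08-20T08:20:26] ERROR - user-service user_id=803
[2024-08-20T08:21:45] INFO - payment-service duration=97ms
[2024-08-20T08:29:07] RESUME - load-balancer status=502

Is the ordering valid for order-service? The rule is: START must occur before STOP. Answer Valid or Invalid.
Valid

To validate ordering:

1. Required order: START → STOP
2. Rule: START must occur before STOP
3. Check actual order of events for order-service
4. Result: Valid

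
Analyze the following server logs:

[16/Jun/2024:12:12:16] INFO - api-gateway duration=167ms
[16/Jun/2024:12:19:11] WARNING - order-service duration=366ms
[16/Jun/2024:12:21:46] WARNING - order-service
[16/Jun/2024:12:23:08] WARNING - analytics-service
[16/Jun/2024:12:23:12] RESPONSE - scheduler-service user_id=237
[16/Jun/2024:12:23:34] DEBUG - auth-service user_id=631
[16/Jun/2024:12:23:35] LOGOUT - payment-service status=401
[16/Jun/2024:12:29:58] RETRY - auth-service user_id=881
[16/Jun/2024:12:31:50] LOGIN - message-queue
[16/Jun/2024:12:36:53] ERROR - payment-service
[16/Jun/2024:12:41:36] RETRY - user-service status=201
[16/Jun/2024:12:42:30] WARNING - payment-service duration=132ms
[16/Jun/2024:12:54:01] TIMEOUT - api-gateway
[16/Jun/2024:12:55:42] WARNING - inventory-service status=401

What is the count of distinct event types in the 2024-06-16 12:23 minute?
4

To count unique event types:

1. Filter events in the minute starting at 2024-06-16 12:23
2. Extract event types from matching entries
3. Count unique types: 4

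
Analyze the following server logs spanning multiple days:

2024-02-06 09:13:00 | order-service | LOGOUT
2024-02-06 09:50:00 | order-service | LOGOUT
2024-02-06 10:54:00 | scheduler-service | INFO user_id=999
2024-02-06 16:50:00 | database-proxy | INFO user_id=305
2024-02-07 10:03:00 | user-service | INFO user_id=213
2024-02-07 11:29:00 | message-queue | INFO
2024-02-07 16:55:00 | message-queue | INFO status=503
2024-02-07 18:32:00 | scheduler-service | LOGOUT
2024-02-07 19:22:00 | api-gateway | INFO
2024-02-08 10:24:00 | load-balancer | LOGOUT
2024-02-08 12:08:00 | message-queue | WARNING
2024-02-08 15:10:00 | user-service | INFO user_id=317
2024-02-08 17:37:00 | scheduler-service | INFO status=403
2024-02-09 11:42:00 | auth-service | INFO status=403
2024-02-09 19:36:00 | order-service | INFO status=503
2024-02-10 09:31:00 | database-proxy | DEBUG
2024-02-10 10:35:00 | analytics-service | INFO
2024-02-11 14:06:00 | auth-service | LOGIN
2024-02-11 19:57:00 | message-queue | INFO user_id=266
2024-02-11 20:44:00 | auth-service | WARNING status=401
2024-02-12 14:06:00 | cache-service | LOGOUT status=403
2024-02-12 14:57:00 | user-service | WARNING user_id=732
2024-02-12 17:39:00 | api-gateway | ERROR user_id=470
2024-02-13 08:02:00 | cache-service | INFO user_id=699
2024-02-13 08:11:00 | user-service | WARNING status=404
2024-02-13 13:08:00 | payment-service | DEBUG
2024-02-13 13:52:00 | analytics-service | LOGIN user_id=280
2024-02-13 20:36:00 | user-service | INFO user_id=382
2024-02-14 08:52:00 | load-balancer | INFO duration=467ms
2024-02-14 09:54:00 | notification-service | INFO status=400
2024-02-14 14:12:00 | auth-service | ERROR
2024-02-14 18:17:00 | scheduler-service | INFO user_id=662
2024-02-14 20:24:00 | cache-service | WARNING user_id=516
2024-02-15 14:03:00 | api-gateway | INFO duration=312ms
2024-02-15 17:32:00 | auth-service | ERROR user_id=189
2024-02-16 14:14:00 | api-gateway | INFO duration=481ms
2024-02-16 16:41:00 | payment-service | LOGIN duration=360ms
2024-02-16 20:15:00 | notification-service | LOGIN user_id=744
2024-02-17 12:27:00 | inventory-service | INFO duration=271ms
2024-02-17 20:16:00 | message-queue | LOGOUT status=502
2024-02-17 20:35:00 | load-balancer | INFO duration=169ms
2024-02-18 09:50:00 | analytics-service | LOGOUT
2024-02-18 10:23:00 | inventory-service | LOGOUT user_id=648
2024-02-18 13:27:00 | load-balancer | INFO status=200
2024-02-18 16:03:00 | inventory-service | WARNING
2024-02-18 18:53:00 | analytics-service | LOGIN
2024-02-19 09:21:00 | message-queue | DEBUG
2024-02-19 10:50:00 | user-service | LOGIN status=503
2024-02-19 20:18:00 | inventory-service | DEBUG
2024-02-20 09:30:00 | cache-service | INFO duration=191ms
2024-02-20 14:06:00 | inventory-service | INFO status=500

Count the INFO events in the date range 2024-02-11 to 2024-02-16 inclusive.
8

To filter by date range:

1. Date range: 2024-02-11 through 2024-02-16, both dates inclusive
2. Filter for INFO events whose date falls in this range
3. Count matching events: 8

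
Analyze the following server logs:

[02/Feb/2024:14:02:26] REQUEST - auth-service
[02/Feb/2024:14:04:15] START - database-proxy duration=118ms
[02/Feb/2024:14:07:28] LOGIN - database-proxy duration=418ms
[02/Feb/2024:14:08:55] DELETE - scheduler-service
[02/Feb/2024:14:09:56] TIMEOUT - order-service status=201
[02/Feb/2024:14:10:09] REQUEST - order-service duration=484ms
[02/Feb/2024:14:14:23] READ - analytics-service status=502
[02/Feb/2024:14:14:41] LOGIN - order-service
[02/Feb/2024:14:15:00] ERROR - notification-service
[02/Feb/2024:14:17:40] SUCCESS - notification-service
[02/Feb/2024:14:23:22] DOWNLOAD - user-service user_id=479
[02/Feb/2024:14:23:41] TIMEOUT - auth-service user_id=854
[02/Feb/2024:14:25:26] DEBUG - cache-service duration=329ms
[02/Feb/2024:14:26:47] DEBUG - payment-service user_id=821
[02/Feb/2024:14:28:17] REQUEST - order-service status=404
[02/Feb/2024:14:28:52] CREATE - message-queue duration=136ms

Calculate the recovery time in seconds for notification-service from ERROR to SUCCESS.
160

To calculate recovery time:

1. Find ERROR event for notification-service: 02/Feb/2024:14:15:00
2. Find next SUCCESS event for notification-service: 02/Feb/2024:14:17:40
3. Recovery time: 02/Feb/2024:14:17:40 - 02/Feb/2024:14:15:00 = 160 seconds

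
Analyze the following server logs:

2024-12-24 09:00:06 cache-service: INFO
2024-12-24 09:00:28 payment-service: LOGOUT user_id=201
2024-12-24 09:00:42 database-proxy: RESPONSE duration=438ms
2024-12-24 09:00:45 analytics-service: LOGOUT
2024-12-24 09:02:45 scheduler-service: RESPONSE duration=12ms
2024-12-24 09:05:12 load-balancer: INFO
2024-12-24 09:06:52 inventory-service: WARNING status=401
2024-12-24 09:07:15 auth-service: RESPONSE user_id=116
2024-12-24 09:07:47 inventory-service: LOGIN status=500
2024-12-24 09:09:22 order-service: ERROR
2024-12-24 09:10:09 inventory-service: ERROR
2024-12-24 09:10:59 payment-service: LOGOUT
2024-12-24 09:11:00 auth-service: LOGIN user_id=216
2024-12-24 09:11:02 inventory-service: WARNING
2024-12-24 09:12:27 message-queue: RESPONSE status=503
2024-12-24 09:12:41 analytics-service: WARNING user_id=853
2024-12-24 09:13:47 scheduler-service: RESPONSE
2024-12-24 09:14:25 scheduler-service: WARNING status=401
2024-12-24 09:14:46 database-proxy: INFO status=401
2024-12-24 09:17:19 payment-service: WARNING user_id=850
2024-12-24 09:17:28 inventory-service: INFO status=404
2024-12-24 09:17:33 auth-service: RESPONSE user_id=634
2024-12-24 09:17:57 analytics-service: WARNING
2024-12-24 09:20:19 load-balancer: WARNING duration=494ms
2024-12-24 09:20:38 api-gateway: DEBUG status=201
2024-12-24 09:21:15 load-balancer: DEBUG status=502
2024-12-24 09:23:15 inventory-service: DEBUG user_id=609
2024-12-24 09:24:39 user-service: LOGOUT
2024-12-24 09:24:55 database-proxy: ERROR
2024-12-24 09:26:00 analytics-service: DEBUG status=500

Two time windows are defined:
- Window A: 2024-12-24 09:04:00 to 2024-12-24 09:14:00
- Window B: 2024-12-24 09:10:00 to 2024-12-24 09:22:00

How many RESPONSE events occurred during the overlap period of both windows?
2

To find overlap events:

1. Window A: 2024-12-24 09:04:00 to 2024-12-24 09:14:00
2. Window B: 2024-12-24 09:10:00 to 2024-12-24 09:22:00
3. Overlap period: 2024-12-24 09:10:00 to 2024-12-24 09:14:00
4. Count RESPONSE events in overlap: 2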